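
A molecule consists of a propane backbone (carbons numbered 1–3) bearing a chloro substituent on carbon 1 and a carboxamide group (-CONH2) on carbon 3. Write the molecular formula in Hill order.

Atom tally by fragment:
  ClCH2 → C:1 H:2 Cl:1
  CH2 → C:1 H:2
  CH2CONH2 → C:2 H:4 O:1 N:1
Element totals:
  C: 4
  H: 8
  Cl: 1
  N: 1
  O: 1

C4H8ClNO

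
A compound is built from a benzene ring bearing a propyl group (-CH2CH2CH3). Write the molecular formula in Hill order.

C9H12

Atom tally by fragment:
  benzene ring core → C:6 H:6
  (− 1 ring H displaced by substituents)
  + CH2CH2CH3 → C:3 H:7
Element totals:
  C: 9
  H: 12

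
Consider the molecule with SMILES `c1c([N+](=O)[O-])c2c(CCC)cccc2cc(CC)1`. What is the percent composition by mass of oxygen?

13.15%

Atom tally by fragment:
  naphthalene ring system core → C:10 H:8
  (− 3 ring H displaced by substituents)
  + NO2 → N:1 O:2
  + CH2CH2CH3 → C:3 H:7
  + C2H5 → C:2 H:5
Element totals:
  C: 15
  H: 17
  N: 1
  O: 2
Molecular formula: C15H17NO2.
Molar mass = 243.306 g/mol.
Mass from O: 2 × 15.999 = 31.998 g/mol.
%O = 31.998 / 243.306 × 100 = 13.15%.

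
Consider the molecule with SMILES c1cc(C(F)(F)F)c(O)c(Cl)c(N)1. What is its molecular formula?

C7H5ClF3NO

Atom tally by fragment:
  benzene ring core → C:6 H:6
  (− 4 ring H displaced by substituents)
  + CF3 → C:1 F:3
  + OH → O:1 H:1
  + Cl → Cl:1
  + NH2 → N:1 H:2
Element totals:
  C: 7
  H: 5
  Cl: 1
  F: 3
  N: 1
  O: 1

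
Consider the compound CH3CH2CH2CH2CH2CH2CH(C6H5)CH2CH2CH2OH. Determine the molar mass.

234.38 g/mol

Atom tally by fragment:
  CH3 → C:1 H:3
  CH2 → C:1 H:2
  CH2 → C:1 H:2
  CH2 → C:1 H:2
  CH2 → C:1 H:2
  CH2 → C:1 H:2
  CH(C6H5) → C:7 H:6
  CH2 → C:1 H:2
  CH2CH2OH → C:2 H:5 O:1
Element totals:
  C: 16
  H: 26
  O: 1
Molecular formula: C16H26O.
  M = 16(12.011) + 26(1.008) + 15.999
    = 192.176 + 26.208 + 15.999 = 234.383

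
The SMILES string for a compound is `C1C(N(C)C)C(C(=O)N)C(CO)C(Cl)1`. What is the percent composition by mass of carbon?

48.98%

Atom tally by fragment:
  cyclopentane ring core → C:5 H:10
  (− 4 ring H displaced by substituents)
  + N(CH3)2 → N:1 C:2 H:6
  + CONH2 → C:1 H:2 O:1 N:1
  + CH2OH → C:1 H:3 O:1
  + Cl → Cl:1
Element totals:
  C: 9
  H: 17
  Cl: 1
  N: 2
  O: 2
Molecular formula: C9H17ClN2O2.
Molar mass = 220.697 g/mol.
Mass from C: 9 × 12.011 = 108.099 g/mol.
%C = 108.099 / 220.697 × 100 = 48.98%.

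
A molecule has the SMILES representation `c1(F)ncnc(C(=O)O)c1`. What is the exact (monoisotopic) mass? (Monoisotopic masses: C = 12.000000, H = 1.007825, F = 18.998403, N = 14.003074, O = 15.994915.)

Atom tally by fragment:
  pyrimidine ring core → C:4 H:4 N:2
  (− 2 ring H displaced by substituents)
  + F → F:1
  + COOH → C:1 H:1 O:2
Element totals:
  C: 5
  H: 3
  F: 1
  N: 2
  O: 2
Molecular formula: C5H3FN2O2.
  M = 5(12.0) + 3(1.007825) + 18.998403 + 2(14.003074) + 2(15.994915)
    = 60.000000 + 3.023475 + 18.998403 + 28.006148 + 31.989830 = 142.017856

142.0179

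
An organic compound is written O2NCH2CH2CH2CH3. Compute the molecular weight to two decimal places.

Atom tally by fragment:
  O2NCH2 → C:1 H:2 N:1 O:2
  CH2 → C:1 H:2
  CH2 → C:1 H:2
  CH3 → C:1 H:3
Element totals:
  C: 4
  H: 9
  N: 1
  O: 2
Molecular formula: C4H9NO2.
  M = 4(12.011) + 9(1.008) + 14.007 + 2(15.999)
    = 48.044 + 9.072 + 14.007 + 31.998 = 103.121

103.12 g/mol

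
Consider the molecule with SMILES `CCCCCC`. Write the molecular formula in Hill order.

C6H14

Atom tally by fragment:
  CH3 → C:1 H:3
  CH2 → C:1 H:2
  CH2 → C:1 H:2
  CH2 → C:1 H:2
  CH2 → C:1 H:2
  CH3 → C:1 H:3
Element totals:
  C: 6
  H: 14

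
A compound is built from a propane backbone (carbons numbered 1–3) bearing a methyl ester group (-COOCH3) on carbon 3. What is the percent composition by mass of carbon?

Atom tally by fragment:
  CH3 → C:1 H:3
  CH2 → C:1 H:2
  CH2COOCH3 → C:3 H:5 O:2
Element totals:
  C: 5
  H: 10
  O: 2
Molecular formula: C5H10O2.
Molar mass = 102.133 g/mol.
Mass from C: 5 × 12.011 = 60.055 g/mol.
%C = 60.055 / 102.133 × 100 = 58.80%.

58.80%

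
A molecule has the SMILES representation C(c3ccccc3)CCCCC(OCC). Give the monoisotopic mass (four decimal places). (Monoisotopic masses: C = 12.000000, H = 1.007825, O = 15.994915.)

206.1671

Atom tally by fragment:
  C6H5CH2 → C:7 H:7
  CH2 → C:1 H:2
  CH2 → C:1 H:2
  CH2 → C:1 H:2
  CH2 → C:1 H:2
  CH2OC2H5 → C:3 H:7 O:1
Element totals:
  C: 14
  H: 22
  O: 1
Molecular formula: C14H22O.
  M = 14(12.0) + 22(1.007825) + 15.994915
    = 168.000000 + 22.172150 + 15.994915 = 206.167065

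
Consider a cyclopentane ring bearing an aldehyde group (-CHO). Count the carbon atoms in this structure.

Atom tally by fragment:
  cyclopentane ring core → C:5 H:10
  (− 1 ring H displaced by substituents)
  + CHO → C:1 H:1 O:1
Element totals:
  C: 6
  H: 10
  O: 1

6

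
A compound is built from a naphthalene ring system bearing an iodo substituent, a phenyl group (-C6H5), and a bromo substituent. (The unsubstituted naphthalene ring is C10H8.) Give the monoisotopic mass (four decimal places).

407.9011

Atom tally by fragment:
  naphthalene ring system core → C:10 H:8
  (− 3 ring H displaced by substituents)
  + I → I:1
  + C6H5 → C:6 H:5
  + Br → Br:1
Element totals:
  C: 16
  H: 10
  Br: 1
  I: 1
Molecular formula: C16H10BrI.
  M = 16(12.0) + 10(1.007825) + 78.918338 + 126.904472
    = 192.000000 + 10.078250 + 78.918338 + 126.904472 = 407.901060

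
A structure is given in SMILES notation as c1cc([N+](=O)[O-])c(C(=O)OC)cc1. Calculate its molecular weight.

181.15 g/mol

Atom tally by fragment:
  benzene ring core → C:6 H:6
  (− 2 ring H displaced by substituents)
  + NO2 → N:1 O:2
  + COOCH3 → C:2 H:3 O:2
Element totals:
  C: 8
  H: 7
  N: 1
  O: 4
Molecular formula: C8H7NO4.
  M = 8(12.011) + 7(1.008) + 14.007 + 4(15.999)
    = 96.088 + 7.056 + 14.007 + 63.996 = 181.147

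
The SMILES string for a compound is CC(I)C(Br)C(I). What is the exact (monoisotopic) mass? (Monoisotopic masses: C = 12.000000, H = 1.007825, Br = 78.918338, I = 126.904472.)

Atom tally by fragment:
  CH3 → C:1 H:3
  CH(I) → C:1 H:1 I:1
  CH(Br) → C:1 H:1 Br:1
  CH2I → C:1 H:2 I:1
Element totals:
  C: 4
  H: 7
  Br: 1
  I: 2
Molecular formula: C4H7BrI2.
  M = 4(12.0) + 7(1.007825) + 78.918338 + 2(126.904472)
    = 48.000000 + 7.054775 + 78.918338 + 253.808944 = 387.782057

387.7821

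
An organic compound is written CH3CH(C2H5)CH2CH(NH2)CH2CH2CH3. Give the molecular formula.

Atom tally by fragment:
  CH3 → C:1 H:3
  CH(C2H5) → C:3 H:6
  CH2 → C:1 H:2
  CH(NH2) → C:1 H:3 N:1
  CH2 → C:1 H:2
  CH2 → C:1 H:2
  CH3 → C:1 H:3
Element totals:
  C: 9
  H: 21
  N: 1

C9H21N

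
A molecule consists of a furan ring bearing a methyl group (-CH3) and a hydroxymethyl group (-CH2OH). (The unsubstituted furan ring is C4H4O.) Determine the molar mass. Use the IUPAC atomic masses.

112.13 g/mol

Atom tally by fragment:
  furan ring core → C:4 H:4 O:1
  (− 2 ring H displaced by substituents)
  + CH3 → C:1 H:3
  + CH2OH → C:1 H:3 O:1
Element totals:
  C: 6
  H: 8
  O: 2
Molecular formula: C6H8O2.
  M = 6(12.011) + 8(1.008) + 2(15.999)
    = 72.066 + 8.064 + 31.998 = 112.128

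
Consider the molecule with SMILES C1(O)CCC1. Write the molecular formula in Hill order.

Atom tally by fragment:
  cyclobutane ring core → C:4 H:8
  (− 1 ring H displaced by substituents)
  + OH → O:1 H:1
Element totals:
  C: 4
  H: 8
  O: 1

C4H8O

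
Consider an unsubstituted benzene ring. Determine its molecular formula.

C6H6

Atom tally by fragment:
  benzene ring core → C:6 H:6
Element totals:
  C: 6
  H: 6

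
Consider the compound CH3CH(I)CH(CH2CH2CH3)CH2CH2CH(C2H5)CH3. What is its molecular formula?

Atom tally by fragment:
  CH3 → C:1 H:3
  CH(I) → C:1 H:1 I:1
  CH(CH2CH2CH3) → C:4 H:8
  CH2 → C:1 H:2
  CH2 → C:1 H:2
  CH(C2H5) → C:3 H:6
  CH3 → C:1 H:3
Element totals:
  C: 12
  H: 25
  I: 1

C12H25I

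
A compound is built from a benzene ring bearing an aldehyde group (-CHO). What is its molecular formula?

C7H6O

Atom tally by fragment:
  benzene ring core → C:6 H:6
  (− 1 ring H displaced by substituents)
  + CHO → C:1 H:1 O:1
Element totals:
  C: 7
  H: 6
  O: 1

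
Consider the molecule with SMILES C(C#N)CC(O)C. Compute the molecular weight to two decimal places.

99.13 g/mol

Atom tally by fragment:
  NCCH2 → C:2 H:2 N:1
  CH2 → C:1 H:2
  CH(OH) → C:1 H:2 O:1
  CH3 → C:1 H:3
Element totals:
  C: 5
  H: 9
  N: 1
  O: 1
Molecular formula: C5H9NO.
  M = 5(12.011) + 9(1.008) + 14.007 + 15.999
    = 60.055 + 9.072 + 14.007 + 15.999 = 99.133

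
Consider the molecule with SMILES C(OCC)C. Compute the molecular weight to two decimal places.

Atom tally by fragment:
  C2H5OCH2 → C:3 H:7 O:1
  CH3 → C:1 H:3
Element totals:
  C: 4
  H: 10
  O: 1
Molecular formula: C4H10O.
  M = 4(12.011) + 10(1.008) + 15.999
    = 48.044 + 10.080 + 15.999 = 74.123

74.12 g/mol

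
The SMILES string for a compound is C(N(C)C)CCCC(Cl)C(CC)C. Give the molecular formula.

Atom tally by fragment:
  (CH3)2NCH2 → C:3 H:8 N:1
  CH2 → C:1 H:2
  CH2 → C:1 H:2
  CH2 → C:1 H:2
  CH(Cl) → C:1 H:1 Cl:1
  CH(C2H5) → C:3 H:6
  CH3 → C:1 H:3
Element totals:
  C: 11
  H: 24
  Cl: 1
  N: 1

C11H24ClN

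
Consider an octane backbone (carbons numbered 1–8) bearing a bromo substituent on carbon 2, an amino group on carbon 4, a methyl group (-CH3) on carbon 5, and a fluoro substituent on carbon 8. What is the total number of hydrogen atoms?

19

Atom tally by fragment:
  CH3 → C:1 H:3
  CH(Br) → C:1 H:1 Br:1
  CH2 → C:1 H:2
  CH(NH2) → C:1 H:3 N:1
  CH(CH3) → C:2 H:4
  CH2 → C:1 H:2
  CH2 → C:1 H:2
  CH2F → C:1 H:2 F:1
Element totals:
  C: 9
  H: 19
  Br: 1
  F: 1
  N: 1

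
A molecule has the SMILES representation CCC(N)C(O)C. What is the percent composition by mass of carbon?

58.21%

Atom tally by fragment:
  CH3 → C:1 H:3
  CH2 → C:1 H:2
  CH(NH2) → C:1 H:3 N:1
  CH(OH) → C:1 H:2 O:1
  CH3 → C:1 H:3
Element totals:
  C: 5
  H: 13
  N: 1
  O: 1
Molecular formula: C5H13NO.
Molar mass = 103.165 g/mol.
Mass from C: 5 × 12.011 = 60.055 g/mol.
%C = 60.055 / 103.165 × 100 = 58.21%.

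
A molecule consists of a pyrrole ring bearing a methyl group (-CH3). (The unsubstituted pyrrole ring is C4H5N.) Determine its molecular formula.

C5H7N

Atom tally by fragment:
  pyrrole ring core → C:4 H:5 N:1
  (− 1 ring H displaced by substituents)
  + CH3 → C:1 H:3
Element totals:
  C: 5
  H: 7
  N: 1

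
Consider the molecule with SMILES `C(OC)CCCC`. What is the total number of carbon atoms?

Atom tally by fragment:
  CH3OCH2 → C:2 H:5 O:1
  CH2 → C:1 H:2
  CH2 → C:1 H:2
  CH2 → C:1 H:2
  CH3 → C:1 H:3
Element totals:
  C: 6
  H: 14
  O: 1

6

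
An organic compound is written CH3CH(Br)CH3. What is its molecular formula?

C3H7Br

Atom tally by fragment:
  CH3 → C:1 H:3
  CH(Br) → C:1 H:1 Br:1
  CH3 → C:1 H:3
Element totals:
  C: 3
  H: 7
  Br: 1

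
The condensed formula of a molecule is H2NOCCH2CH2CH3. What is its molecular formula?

Atom tally by fragment:
  H2NOCCH2 → C:2 H:4 O:1 N:1
  CH2 → C:1 H:2
  CH3 → C:1 H:3
Element totals:
  C: 4
  H: 9
  N: 1
  O: 1

C4H9NO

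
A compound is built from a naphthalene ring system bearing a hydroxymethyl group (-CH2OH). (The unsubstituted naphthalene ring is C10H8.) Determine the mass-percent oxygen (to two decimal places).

Atom tally by fragment:
  naphthalene ring system core → C:10 H:8
  (− 1 ring H displaced by substituents)
  + CH2OH → C:1 H:3 O:1
Element totals:
  C: 11
  H: 10
  O: 1
Molecular formula: C11H10O.
Molar mass = 158.200 g/mol.
Mass from O: 1 × 15.999 = 15.999 g/mol.
%O = 15.999 / 158.200 × 100 = 10.11%.

10.11%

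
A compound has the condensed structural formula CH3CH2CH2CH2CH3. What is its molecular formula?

C5H12

Element totals:
  C: 5
  H: 12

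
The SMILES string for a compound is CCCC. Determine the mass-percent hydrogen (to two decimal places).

Atom tally by fragment:
  CH3 → C:1 H:3
  CH2 → C:1 H:2
  CH2 → C:1 H:2
  CH3 → C:1 H:3
Element totals:
  C: 4
  H: 10
Molecular formula: C4H10.
Molar mass = 58.124 g/mol.
Mass from H: 10 × 1.008 = 10.080 g/mol.
%H = 10.080 / 58.124 × 100 = 17.34%.

17.34%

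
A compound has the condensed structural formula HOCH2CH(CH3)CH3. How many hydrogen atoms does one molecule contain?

10

Atom tally by fragment:
  HOCH2 → C:1 H:3 O:1
  CH(CH3) → C:2 H:4
  CH3 → C:1 H:3
Element totals:
  C: 4
  H: 10
  O: 1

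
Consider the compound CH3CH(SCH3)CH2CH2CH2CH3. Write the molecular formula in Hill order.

C7H16S

Atom tally by fragment:
  CH3 → C:1 H:3
  CH(SCH3) → C:2 H:4 S:1
  CH2 → C:1 H:2
  CH2 → C:1 H:2
  CH2 → C:1 H:2
  CH3 → C:1 H:3
Element totals:
  C: 7
  H: 16
  S: 1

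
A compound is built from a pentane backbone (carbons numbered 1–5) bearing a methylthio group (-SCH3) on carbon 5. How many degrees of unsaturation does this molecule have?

0

Atom tally by fragment:
  CH3 → C:1 H:3
  CH2 → C:1 H:2
  CH2 → C:1 H:2
  CH2 → C:1 H:2
  CH2SCH3 → C:2 H:5 S:1
Element totals:
  C: 6
  H: 14
  S: 1
Molecular formula: C6H14S.
DoU = (2C + 2 + N − H − X) / 2 = (2·6 + 2 + 0 − 14 − 0) / 2 = 0.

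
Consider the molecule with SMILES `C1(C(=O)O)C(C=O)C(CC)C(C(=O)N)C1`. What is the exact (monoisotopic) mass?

213.1001

Atom tally by fragment:
  cyclopentane ring core → C:5 H:10
  (− 4 ring H displaced by substituents)
  + COOH → C:1 H:1 O:2
  + CHO → C:1 H:1 O:1
  + C2H5 → C:2 H:5
  + CONH2 → C:1 H:2 O:1 N:1
Element totals:
  C: 10
  H: 15
  N: 1
  O: 4
Molecular formula: C10H15NO4.
  M = 10(12.0) + 15(1.007825) + 14.003074 + 4(15.994915)
    = 120.000000 + 15.117375 + 14.003074 + 63.979660 = 213.100109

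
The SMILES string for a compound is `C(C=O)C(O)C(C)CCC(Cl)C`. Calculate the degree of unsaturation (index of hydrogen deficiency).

1

Atom tally by fragment:
  OHCCH2 → C:2 H:3 O:1
  CH(OH) → C:1 H:2 O:1
  CH(CH3) → C:2 H:4
  CH2 → C:1 H:2
  CH2 → C:1 H:2
  CH(Cl) → C:1 H:1 Cl:1
  CH3 → C:1 H:3
Element totals:
  C: 9
  H: 17
  Cl: 1
  O: 2
Molecular formula: C9H17ClO2.
DoU = (2C + 2 + N − H − X) / 2 = (2·9 + 2 + 0 − 17 − 1) / 2 = 1.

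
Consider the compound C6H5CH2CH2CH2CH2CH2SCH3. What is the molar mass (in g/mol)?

Element totals:
  C: 12
  H: 18
  S: 1
Molecular formula: C12H18S.
  M = 12(12.011) + 18(1.008) + 32.06
    = 144.132 + 18.144 + 32.060 = 194.336

194.34 g/mol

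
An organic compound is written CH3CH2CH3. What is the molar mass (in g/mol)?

44.10 g/mol

Atom tally by fragment:
  CH3 → C:1 H:3
  CH2 → C:1 H:2
  CH3 → C:1 H:3
Element totals:
  C: 3
  H: 8
Molecular formula: C3H8.
  M = 3(12.011) + 8(1.008)
    = 36.033 + 8.064 = 44.097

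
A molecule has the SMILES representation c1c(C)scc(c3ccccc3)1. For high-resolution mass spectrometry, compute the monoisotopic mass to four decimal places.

174.0503

Atom tally by fragment:
  thiophene ring core → C:4 H:4 S:1
  (− 2 ring H displaced by substituents)
  + CH3 → C:1 H:3
  + C6H5 → C:6 H:5
Element totals:
  C: 11
  H: 10
  S: 1
Molecular formula: C11H10S.
  M = 11(12.0) + 10(1.007825) + 31.972071
    = 132.000000 + 10.078250 + 31.972071 = 174.050321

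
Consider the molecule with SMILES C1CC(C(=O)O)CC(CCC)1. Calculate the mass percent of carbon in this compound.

Atom tally by fragment:
  cyclopentane ring core → C:5 H:10
  (− 2 ring H displaced by substituents)
  + COOH → C:1 H:1 O:2
  + CH2CH2CH3 → C:3 H:7
Element totals:
  C: 9
  H: 16
  O: 2
Molecular formula: C9H16O2.
Molar mass = 156.225 g/mol.
Mass from C: 9 × 12.011 = 108.099 g/mol.
%C = 108.099 / 156.225 × 100 = 69.19%.

69.19%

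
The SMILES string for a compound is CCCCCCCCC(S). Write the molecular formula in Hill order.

Atom tally by fragment:
  CH3 → C:1 H:3
  CH2 → C:1 H:2
  CH2 → C:1 H:2
  CH2 → C:1 H:2
  CH2 → C:1 H:2
  CH2 → C:1 H:2
  CH2 → C:1 H:2
  CH2 → C:1 H:2
  CH2SH → C:1 H:3 S:1
Element totals:
  C: 9
  H: 20
  S: 1

C9H20S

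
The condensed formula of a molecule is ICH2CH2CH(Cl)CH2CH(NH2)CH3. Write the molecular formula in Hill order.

C6H13ClIN

Atom tally by fragment:
  ICH2 → C:1 H:2 I:1
  CH2 → C:1 H:2
  CH(Cl) → C:1 H:1 Cl:1
  CH2 → C:1 H:2
  CH(NH2) → C:1 H:3 N:1
  CH3 → C:1 H:3
Element totals:
  C: 6
  H: 13
  Cl: 1
  I: 1
  N: 1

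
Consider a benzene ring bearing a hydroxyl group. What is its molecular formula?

C6H6O

Atom tally by fragment:
  benzene ring core → C:6 H:6
  (− 1 ring H displaced by substituents)
  + OH → O:1 H:1
Element totals:
  C: 6
  H: 6
  O: 1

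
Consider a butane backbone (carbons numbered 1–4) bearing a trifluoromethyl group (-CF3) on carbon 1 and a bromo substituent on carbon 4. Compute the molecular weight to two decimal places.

Atom tally by fragment:
  F3CCH2 → C:2 H:2 F:3
  CH2 → C:1 H:2
  CH2 → C:1 H:2
  CH2Br → C:1 H:2 Br:1
Element totals:
  C: 5
  H: 8
  Br: 1
  F: 3
Molecular formula: C5H8BrF3.
  M = 5(12.011) + 8(1.008) + 79.904 + 3(18.998)
    = 60.055 + 8.064 + 79.904 + 56.994 = 205.017

205.02 g/mol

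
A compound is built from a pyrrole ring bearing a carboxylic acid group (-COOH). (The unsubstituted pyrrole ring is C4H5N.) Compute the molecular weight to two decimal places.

111.10 g/mol

Atom tally by fragment:
  pyrrole ring core → C:4 H:5 N:1
  (− 1 ring H displaced by substituents)
  + COOH → C:1 H:1 O:2
Element totals:
  C: 5
  H: 5
  N: 1
  O: 2
Molecular formula: C5H5NO2.
  M = 5(12.011) + 5(1.008) + 14.007 + 2(15.999)
    = 60.055 + 5.040 + 14.007 + 31.998 = 111.100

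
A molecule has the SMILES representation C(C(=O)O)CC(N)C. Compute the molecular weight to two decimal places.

117.15 g/mol

Atom tally by fragment:
  HOOCCH2 → C:2 H:3 O:2
  CH2 → C:1 H:2
  CH(NH2) → C:1 H:3 N:1
  CH3 → C:1 H:3
Element totals:
  C: 5
  H: 11
  N: 1
  O: 2
Molecular formula: C5H11NO2.
  M = 5(12.011) + 11(1.008) + 14.007 + 2(15.999)
    = 60.055 + 11.088 + 14.007 + 31.998 = 117.148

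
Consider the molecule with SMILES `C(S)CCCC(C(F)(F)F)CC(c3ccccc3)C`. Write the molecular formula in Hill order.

Atom tally by fragment:
  HSCH2 → C:1 H:3 S:1
  CH2 → C:1 H:2
  CH2 → C:1 H:2
  CH2 → C:1 H:2
  CH(CF3) → C:2 H:1 F:3
  CH2 → C:1 H:2
  CH(C6H5) → C:7 H:6
  CH3 → C:1 H:3
Element totals:
  C: 15
  H: 21
  F: 3
  S: 1

C15H21F3S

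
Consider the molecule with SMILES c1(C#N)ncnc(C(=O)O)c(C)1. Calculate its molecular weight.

Atom tally by fragment:
  pyrimidine ring core → C:4 H:4 N:2
  (− 3 ring H displaced by substituents)
  + CN → C:1 N:1
  + COOH → C:1 H:1 O:2
  + CH3 → C:1 H:3
Element totals:
  C: 7
  H: 5
  N: 3
  O: 2
Molecular formula: C7H5N3O2.
  M = 7(12.011) + 5(1.008) + 3(14.007) + 2(15.999)
    = 84.077 + 5.040 + 42.021 + 31.998 = 163.136

163.14 g/mol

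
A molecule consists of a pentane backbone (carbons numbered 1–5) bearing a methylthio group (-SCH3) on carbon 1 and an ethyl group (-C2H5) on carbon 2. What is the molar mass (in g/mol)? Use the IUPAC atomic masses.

146.29 g/mol

Atom tally by fragment:
  CH3SCH2 → C:2 H:5 S:1
  CH(C2H5) → C:3 H:6
  CH2 → C:1 H:2
  CH2 → C:1 H:2
  CH3 → C:1 H:3
Element totals:
  C: 8
  H: 18
  S: 1
Molecular formula: C8H18S.
  M = 8(12.011) + 18(1.008) + 32.06
    = 96.088 + 18.144 + 32.060 = 146.292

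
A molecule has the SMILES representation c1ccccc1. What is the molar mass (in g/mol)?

78.11 g/mol

Atom tally by fragment:
  benzene ring core → C:6 H:6
Element totals:
  C: 6
  H: 6
Molecular formula: C6H6.
  M = 6(12.011) + 6(1.008)
    = 72.066 + 6.048 = 78.114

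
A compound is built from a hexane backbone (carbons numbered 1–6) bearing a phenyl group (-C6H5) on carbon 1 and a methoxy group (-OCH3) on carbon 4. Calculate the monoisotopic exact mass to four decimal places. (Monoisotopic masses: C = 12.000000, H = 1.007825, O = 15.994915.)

192.1514

Atom tally by fragment:
  C6H5CH2 → C:7 H:7
  CH2 → C:1 H:2
  CH2 → C:1 H:2
  CH(OCH3) → C:2 H:4 O:1
  CH2 → C:1 H:2
  CH3 → C:1 H:3
Element totals:
  C: 13
  H: 20
  O: 1
Molecular formula: C13H20O.
  M = 13(12.0) + 20(1.007825) + 15.994915
    = 156.000000 + 20.156500 + 15.994915 = 192.151415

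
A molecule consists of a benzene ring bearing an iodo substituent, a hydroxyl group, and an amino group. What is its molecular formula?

Atom tally by fragment:
  benzene ring core → C:6 H:6
  (− 3 ring H displaced by substituents)
  + I → I:1
  + OH → O:1 H:1
  + NH2 → N:1 H:2
Element totals:
  C: 6
  H: 6
  I: 1
  N: 1
  O: 1

C6H6INO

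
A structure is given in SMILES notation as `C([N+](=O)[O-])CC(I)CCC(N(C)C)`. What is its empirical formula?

Atom tally by fragment:
  O2NCH2 → C:1 H:2 N:1 O:2
  CH2 → C:1 H:2
  CH(I) → C:1 H:1 I:1
  CH2 → C:1 H:2
  CH2 → C:1 H:2
  CH2N(CH3)2 → C:3 H:8 N:1
Element totals:
  C: 8
  H: 17
  I: 1
  N: 2
  O: 2
Molecular formula: C8H17IN2O2.
gcd of subscripts (8, 17, 1, 2, 2) = 1, so the empirical formula equals the molecular formula.

C8H17IN2O2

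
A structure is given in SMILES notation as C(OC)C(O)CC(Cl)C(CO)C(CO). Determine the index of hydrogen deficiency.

Atom tally by fragment:
  CH3OCH2 → C:2 H:5 O:1
  CH(OH) → C:1 H:2 O:1
  CH2 → C:1 H:2
  CH(Cl) → C:1 H:1 Cl:1
  CH(CH2OH) → C:2 H:4 O:1
  CH2CH2OH → C:2 H:5 O:1
Element totals:
  C: 9
  H: 19
  Cl: 1
  O: 4
Molecular formula: C9H19ClO4.
DoU = (2C + 2 + N − H − X) / 2 = (2·9 + 2 + 0 − 19 − 1) / 2 = 0.

0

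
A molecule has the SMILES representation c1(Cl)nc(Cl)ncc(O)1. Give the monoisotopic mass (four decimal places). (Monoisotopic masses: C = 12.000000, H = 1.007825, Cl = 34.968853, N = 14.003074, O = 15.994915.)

163.9544

Atom tally by fragment:
  pyrimidine ring core → C:4 H:4 N:2
  (− 3 ring H displaced by substituents)
  + Cl → Cl:1
  + Cl → Cl:1
  + OH → O:1 H:1
Element totals:
  C: 4
  H: 2
  Cl: 2
  N: 2
  O: 1
Molecular formula: C4H2Cl2N2O.
  M = 4(12.0) + 2(1.007825) + 2(34.968853) + 2(14.003074) + 15.994915
    = 48.000000 + 2.015650 + 69.937706 + 28.006148 + 15.994915 = 163.954419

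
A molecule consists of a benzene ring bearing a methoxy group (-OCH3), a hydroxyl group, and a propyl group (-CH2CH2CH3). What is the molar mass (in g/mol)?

Atom tally by fragment:
  benzene ring core → C:6 H:6
  (− 3 ring H displaced by substituents)
  + OCH3 → C:1 H:3 O:1
  + OH → O:1 H:1
  + CH2CH2CH3 → C:3 H:7
Element totals:
  C: 10
  H: 14
  O: 2
Molecular formula: C10H14O2.
  M = 10(12.011) + 14(1.008) + 2(15.999)
    = 120.110 + 14.112 + 31.998 = 166.220

166.22 g/mol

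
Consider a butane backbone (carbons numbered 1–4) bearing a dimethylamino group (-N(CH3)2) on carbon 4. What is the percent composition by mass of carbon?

Atom tally by fragment:
  CH3 → C:1 H:3
  CH2 → C:1 H:2
  CH2 → C:1 H:2
  CH2N(CH3)2 → C:3 H:8 N:1
Element totals:
  C: 6
  H: 15
  N: 1
Molecular formula: C6H15N.
Molar mass = 101.193 g/mol.
Mass from C: 6 × 12.011 = 72.066 g/mol.
%C = 72.066 / 101.193 × 100 = 71.22%.

71.22%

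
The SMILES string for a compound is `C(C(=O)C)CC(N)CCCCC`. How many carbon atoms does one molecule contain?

Atom tally by fragment:
  CH3COCH2 → C:3 H:5 O:1
  CH2 → C:1 H:2
  CH(NH2) → C:1 H:3 N:1
  CH2 → C:1 H:2
  CH2 → C:1 H:2
  CH2 → C:1 H:2
  CH2 → C:1 H:2
  CH3 → C:1 H:3
Element totals:
  C: 10
  H: 21
  N: 1
  O: 1

10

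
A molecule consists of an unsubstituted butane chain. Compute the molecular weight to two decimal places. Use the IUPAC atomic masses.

Atom tally by fragment:
  CH3 → C:1 H:3
  CH2 → C:1 H:2
  CH2 → C:1 H:2
  CH3 → C:1 H:3
Element totals:
  C: 4
  H: 10
Molecular formula: C4H10.
  M = 4(12.011) + 10(1.008)
    = 48.044 + 10.080 = 58.124

58.12 g/mol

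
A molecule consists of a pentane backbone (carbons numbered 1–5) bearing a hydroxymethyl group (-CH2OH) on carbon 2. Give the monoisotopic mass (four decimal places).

102.1045

Atom tally by fragment:
  CH3 → C:1 H:3
  CH(CH2OH) → C:2 H:4 O:1
  CH2 → C:1 H:2
  CH2 → C:1 H:2
  CH3 → C:1 H:3
Element totals:
  C: 6
  H: 14
  O: 1
Molecular formula: C6H14O.
  M = 6(12.0) + 14(1.007825) + 15.994915
    = 72.000000 + 14.109550 + 15.994915 = 102.104465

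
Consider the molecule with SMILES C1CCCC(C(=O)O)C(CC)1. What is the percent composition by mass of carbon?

69.19%

Atom tally by fragment:
  cyclohexane ring core → C:6 H:12
  (− 2 ring H displaced by substituents)
  + COOH → C:1 H:1 O:2
  + C2H5 → C:2 H:5
Element totals:
  C: 9
  H: 16
  O: 2
Molecular formula: C9H16O2.
Molar mass = 156.225 g/mol.
Mass from C: 9 × 12.011 = 108.099 g/mol.
%C = 108.099 / 156.225 × 100 = 69.19%.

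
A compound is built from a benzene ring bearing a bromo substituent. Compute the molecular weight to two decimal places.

157.01 g/mol

Atom tally by fragment:
  benzene ring core → C:6 H:6
  (− 1 ring H displaced by substituents)
  + Br → Br:1
Element totals:
  C: 6
  H: 5
  Br: 1
Molecular formula: C6H5Br.
  M = 6(12.011) + 5(1.008) + 79.904
    = 72.066 + 5.040 + 79.904 = 157.010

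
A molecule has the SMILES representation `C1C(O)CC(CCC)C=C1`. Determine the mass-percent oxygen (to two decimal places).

11.41%

Atom tally by fragment:
  cyclohexene ring core → C:6 H:10
  (− 2 ring H displaced by substituents)
  + OH → O:1 H:1
  + CH2CH2CH3 → C:3 H:7
Element totals:
  C: 9
  H: 16
  O: 1
Molecular formula: C9H16O.
Molar mass = 140.226 g/mol.
Mass from O: 1 × 15.999 = 15.999 g/mol.
%O = 15.999 / 140.226 × 100 = 11.41%.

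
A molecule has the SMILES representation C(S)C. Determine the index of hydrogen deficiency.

Atom tally by fragment:
  HSCH2 → C:1 H:3 S:1
  CH3 → C:1 H:3
Element totals:
  C: 2
  H: 6
  S: 1
Molecular formula: C2H6S.
DoU = (2C + 2 + N − H − X) / 2 = (2·2 + 2 + 0 − 6 − 0) / 2 = 0.

0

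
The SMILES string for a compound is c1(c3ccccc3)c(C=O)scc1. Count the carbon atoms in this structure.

Atom tally by fragment:
  thiophene ring core → C:4 H:4 S:1
  (− 2 ring H displaced by substituents)
  + C6H5 → C:6 H:5
  + CHO → C:1 H:1 O:1
Element totals:
  C: 11
  H: 8
  O: 1
  S: 1

11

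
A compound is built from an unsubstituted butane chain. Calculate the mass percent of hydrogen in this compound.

17.34%

Atom tally by fragment:
  CH3 → C:1 H:3
  CH2 → C:1 H:2
  CH2 → C:1 H:2
  CH3 → C:1 H:3
Element totals:
  C: 4
  H: 10
Molecular formula: C4H10.
Molar mass = 58.124 g/mol.
Mass from H: 10 × 1.008 = 10.080 g/mol.
%H = 10.080 / 58.124 × 100 = 17.34%.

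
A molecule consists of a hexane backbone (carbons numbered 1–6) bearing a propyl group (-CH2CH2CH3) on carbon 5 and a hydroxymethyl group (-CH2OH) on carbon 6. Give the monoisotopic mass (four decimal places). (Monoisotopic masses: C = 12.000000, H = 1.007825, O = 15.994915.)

158.1671

Atom tally by fragment:
  CH3 → C:1 H:3
  CH2 → C:1 H:2
  CH2 → C:1 H:2
  CH2 → C:1 H:2
  CH(CH2CH2CH3) → C:4 H:8
  CH2CH2OH → C:2 H:5 O:1
Element totals:
  C: 10
  H: 22
  O: 1
Molecular formula: C10H22O.
  M = 10(12.0) + 22(1.007825) + 15.994915
    = 120.000000 + 22.172150 + 15.994915 = 158.167065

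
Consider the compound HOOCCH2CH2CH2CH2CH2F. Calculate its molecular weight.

134.15 g/mol

Element totals:
  C: 6
  H: 11
  F: 1
  O: 2
Molecular formula: C6H11FO2.
  M = 6(12.011) + 11(1.008) + 18.998 + 2(15.999)
    = 72.066 + 11.088 + 18.998 + 31.998 = 134.150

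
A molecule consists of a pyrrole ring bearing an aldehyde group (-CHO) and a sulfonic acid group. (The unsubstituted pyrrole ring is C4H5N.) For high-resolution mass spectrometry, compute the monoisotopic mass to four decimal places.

174.9939

Atom tally by fragment:
  pyrrole ring core → C:4 H:5 N:1
  (− 2 ring H displaced by substituents)
  + CHO → C:1 H:1 O:1
  + SO3H → S:1 O:3 H:1
Element totals:
  C: 5
  H: 5
  N: 1
  O: 4
  S: 1
Molecular formula: C5H5NO4S.
  M = 5(12.0) + 5(1.007825) + 14.003074 + 4(15.994915) + 31.972071
    = 60.000000 + 5.039125 + 14.003074 + 63.979660 + 31.972071 = 174.993930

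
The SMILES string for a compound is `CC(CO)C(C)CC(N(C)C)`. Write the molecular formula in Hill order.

Atom tally by fragment:
  CH3 → C:1 H:3
  CH(CH2OH) → C:2 H:4 O:1
  CH(CH3) → C:2 H:4
  CH2 → C:1 H:2
  CH2N(CH3)2 → C:3 H:8 N:1
Element totals:
  C: 9
  H: 21
  N: 1
  O: 1

C9H21NO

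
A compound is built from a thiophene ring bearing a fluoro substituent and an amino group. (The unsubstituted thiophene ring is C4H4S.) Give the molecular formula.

Atom tally by fragment:
  thiophene ring core → C:4 H:4 S:1
  (− 2 ring H displaced by substituents)
  + F → F:1
  + NH2 → N:1 H:2
Element totals:
  C: 4
  H: 4
  F: 1
  N: 1
  S: 1

C4H4FNS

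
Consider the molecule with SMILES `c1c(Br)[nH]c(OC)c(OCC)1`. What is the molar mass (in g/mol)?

Atom tally by fragment:
  pyrrole ring core → C:4 H:5 N:1
  (− 3 ring H displaced by substituents)
  + Br → Br:1
  + OCH3 → C:1 H:3 O:1
  + OC2H5 → C:2 H:5 O:1
Element totals:
  C: 7
  H: 10
  Br: 1
  N: 1
  O: 2
Molecular formula: C7H10BrNO2.
  M = 7(12.011) + 10(1.008) + 79.904 + 14.007 + 2(15.999)
    = 84.077 + 10.080 + 79.904 + 14.007 + 31.998 = 220.066

220.07 g/mol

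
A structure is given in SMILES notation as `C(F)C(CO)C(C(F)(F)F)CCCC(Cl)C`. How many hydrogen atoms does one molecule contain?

Atom tally by fragment:
  FCH2 → C:1 H:2 F:1
  CH(CH2OH) → C:2 H:4 O:1
  CH(CF3) → C:2 H:1 F:3
  CH2 → C:1 H:2
  CH2 → C:1 H:2
  CH2 → C:1 H:2
  CH(Cl) → C:1 H:1 Cl:1
  CH3 → C:1 H:3
Element totals:
  C: 10
  H: 17
  Cl: 1
  F: 4
  O: 1

17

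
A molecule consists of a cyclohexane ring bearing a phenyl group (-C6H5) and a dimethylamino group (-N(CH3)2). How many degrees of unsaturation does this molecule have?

Atom tally by fragment:
  cyclohexane ring core → C:6 H:12
  (− 2 ring H displaced by substituents)
  + C6H5 → C:6 H:5
  + N(CH3)2 → N:1 C:2 H:6
Element totals:
  C: 14
  H: 21
  N: 1
Molecular formula: C14H21N.
DoU = (2C + 2 + N − H − X) / 2 = (2·14 + 2 + 1 − 21 − 0) / 2 = 5.

5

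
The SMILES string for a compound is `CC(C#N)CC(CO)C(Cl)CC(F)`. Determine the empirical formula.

C9H15ClFNO

Atom tally by fragment:
  CH3 → C:1 H:3
  CH(CN) → C:2 H:1 N:1
  CH2 → C:1 H:2
  CH(CH2OH) → C:2 H:4 O:1
  CH(Cl) → C:1 H:1 Cl:1
  CH2 → C:1 H:2
  CH2F → C:1 H:2 F:1
Element totals:
  C: 9
  H: 15
  Cl: 1
  F: 1
  N: 1
  O: 1
Molecular formula: C9H15ClFNO.
gcd of subscripts (9, 1, 1, 15, 1, 1) = 1, so the empirical formula equals the molecular formula.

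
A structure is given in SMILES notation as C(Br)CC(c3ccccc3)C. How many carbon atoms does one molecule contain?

10

Atom tally by fragment:
  BrCH2 → C:1 H:2 Br:1
  CH2 → C:1 H:2
  CH(C6H5) → C:7 H:6
  CH3 → C:1 H:3
Element totals:
  C: 10
  H: 13
  Br: 1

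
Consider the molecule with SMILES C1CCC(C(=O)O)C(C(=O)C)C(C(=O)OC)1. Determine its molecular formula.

C11H16O5

Atom tally by fragment:
  cyclohexane ring core → C:6 H:12
  (− 3 ring H displaced by substituents)
  + COOH → C:1 H:1 O:2
  + COCH3 → C:2 H:3 O:1
  + COOCH3 → C:2 H:3 O:2
Element totals:
  C: 11
  H: 16
  O: 5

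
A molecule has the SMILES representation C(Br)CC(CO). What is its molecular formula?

C4H9BrO

Atom tally by fragment:
  BrCH2 → C:1 H:2 Br:1
  CH2 → C:1 H:2
  CH2CH2OH → C:2 H:5 O:1
Element totals:
  C: 4
  H: 9
  Br: 1
  O: 1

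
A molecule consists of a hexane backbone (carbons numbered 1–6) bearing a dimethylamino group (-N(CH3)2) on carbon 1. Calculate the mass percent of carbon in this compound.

74.34%

Atom tally by fragment:
  (CH3)2NCH2 → C:3 H:8 N:1
  CH2 → C:1 H:2
  CH2 → C:1 H:2
  CH2 → C:1 H:2
  CH2 → C:1 H:2
  CH3 → C:1 H:3
Element totals:
  C: 8
  H: 19
  N: 1
Molecular formula: C8H19N.
Molar mass = 129.247 g/mol.
Mass from C: 8 × 12.011 = 96.088 g/mol.
%C = 96.088 / 129.247 × 100 = 74.34%.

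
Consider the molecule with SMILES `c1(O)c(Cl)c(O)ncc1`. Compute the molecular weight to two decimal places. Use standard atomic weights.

Atom tally by fragment:
  pyridine ring core → C:5 H:5 N:1
  (− 3 ring H displaced by substituents)
  + OH → O:1 H:1
  + Cl → Cl:1
  + OH → O:1 H:1
Element totals:
  C: 5
  H: 4
  Cl: 1
  N: 1
  O: 2
Molecular formula: C5H4ClNO2.
  M = 5(12.011) + 4(1.008) + 35.45 + 14.007 + 2(15.999)
    = 60.055 + 4.032 + 35.450 + 14.007 + 31.998 = 145.542

145.54 g/mol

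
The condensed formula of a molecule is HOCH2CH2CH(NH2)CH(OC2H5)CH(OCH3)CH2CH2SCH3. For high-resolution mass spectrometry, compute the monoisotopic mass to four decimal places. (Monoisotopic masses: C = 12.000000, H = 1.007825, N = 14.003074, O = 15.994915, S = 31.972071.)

251.1555

Element totals:
  C: 11
  H: 25
  N: 1
  O: 3
  S: 1
Molecular formula: C11H25NO3S.
  M = 11(12.0) + 25(1.007825) + 14.003074 + 3(15.994915) + 31.972071
    = 132.000000 + 25.195625 + 14.003074 + 47.984745 + 31.972071 = 251.155515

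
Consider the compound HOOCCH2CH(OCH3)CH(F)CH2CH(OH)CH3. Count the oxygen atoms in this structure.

Atom tally by fragment:
  HOOCCH2 → C:2 H:3 O:2
  CH(OCH3) → C:2 H:4 O:1
  CH(F) → C:1 H:1 F:1
  CH2 → C:1 H:2
  CH(OH) → C:1 H:2 O:1
  CH3 → C:1 H:3
Element totals:
  C: 8
  H: 15
  F: 1
  O: 4

4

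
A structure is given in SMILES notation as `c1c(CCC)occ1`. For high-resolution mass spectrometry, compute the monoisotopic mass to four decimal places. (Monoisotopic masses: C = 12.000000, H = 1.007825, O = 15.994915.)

Atom tally by fragment:
  furan ring core → C:4 H:4 O:1
  (− 1 ring H displaced by substituents)
  + CH2CH2CH3 → C:3 H:7
Element totals:
  C: 7
  H: 10
  O: 1
Molecular formula: C7H10O.
  M = 7(12.0) + 10(1.007825) + 15.994915
    = 84.000000 + 10.078250 + 15.994915 = 110.073165

110.0732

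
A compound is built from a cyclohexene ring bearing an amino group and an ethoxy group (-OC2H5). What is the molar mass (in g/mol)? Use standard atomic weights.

Atom tally by fragment:
  cyclohexene ring core → C:6 H:10
  (− 2 ring H displaced by substituents)
  + NH2 → N:1 H:2
  + OC2H5 → C:2 H:5 O:1
Element totals:
  C: 8
  H: 15
  N: 1
  O: 1
Molecular formula: C8H15NO.
  M = 8(12.011) + 15(1.008) + 14.007 + 15.999
    = 96.088 + 15.120 + 14.007 + 15.999 = 141.214

141.21 g/mol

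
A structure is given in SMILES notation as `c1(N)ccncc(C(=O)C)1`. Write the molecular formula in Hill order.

Atom tally by fragment:
  pyridine ring core → C:5 H:5 N:1
  (− 2 ring H displaced by substituents)
  + NH2 → N:1 H:2
  + COCH3 → C:2 H:3 O:1
Element totals:
  C: 7
  H: 8
  N: 2
  O: 1

C7H8N2O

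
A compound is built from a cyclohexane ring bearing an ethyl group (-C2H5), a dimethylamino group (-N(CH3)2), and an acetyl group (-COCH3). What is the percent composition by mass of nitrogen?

7.10%

Atom tally by fragment:
  cyclohexane ring core → C:6 H:12
  (− 3 ring H displaced by substituents)
  + C2H5 → C:2 H:5
  + N(CH3)2 → N:1 C:2 H:6
  + COCH3 → C:2 H:3 O:1
Element totals:
  C: 12
  H: 23
  N: 1
  O: 1
Molecular formula: C12H23NO.
Molar mass = 197.322 g/mol.
Mass from N: 1 × 14.007 = 14.007 g/mol.
%N = 14.007 / 197.322 × 100 = 7.10%.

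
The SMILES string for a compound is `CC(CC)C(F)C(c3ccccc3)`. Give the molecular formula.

C12H17F

Atom tally by fragment:
  CH3 → C:1 H:3
  CH(C2H5) → C:3 H:6
  CH(F) → C:1 H:1 F:1
  CH2C6H5 → C:7 H:7
Element totals:
  C: 12
  H: 17
  F: 1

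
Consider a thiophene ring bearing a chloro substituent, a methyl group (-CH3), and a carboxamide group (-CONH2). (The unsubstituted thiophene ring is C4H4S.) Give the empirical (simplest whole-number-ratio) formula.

C6H6ClNOS

Atom tally by fragment:
  thiophene ring core → C:4 H:4 S:1
  (− 3 ring H displaced by substituents)
  + Cl → Cl:1
  + CH3 → C:1 H:3
  + CONH2 → C:1 H:2 O:1 N:1
Element totals:
  C: 6
  H: 6
  Cl: 1
  N: 1
  O: 1
  S: 1
Molecular formula: C6H6ClNOS.
gcd of subscripts (6, 1, 6, 1, 1, 1) = 1, so the empirical formula equals the molecular formula.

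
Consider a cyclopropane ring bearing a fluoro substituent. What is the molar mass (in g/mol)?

60.07 g/mol

Atom tally by fragment:
  cyclopropane ring core → C:3 H:6
  (− 1 ring H displaced by substituents)
  + F → F:1
Element totals:
  C: 3
  H: 5
  F: 1
Molecular formula: C3H5F.
  M = 3(12.011) + 5(1.008) + 18.998
    = 36.033 + 5.040 + 18.998 = 60.071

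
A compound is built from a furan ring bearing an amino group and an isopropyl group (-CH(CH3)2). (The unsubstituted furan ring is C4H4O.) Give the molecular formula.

Atom tally by fragment:
  furan ring core → C:4 H:4 O:1
  (− 2 ring H displaced by substituents)
  + NH2 → N:1 H:2
  + CH(CH3)2 → C:3 H:7
Element totals:
  C: 7
  H: 11
  N: 1
  O: 1

C7H11NO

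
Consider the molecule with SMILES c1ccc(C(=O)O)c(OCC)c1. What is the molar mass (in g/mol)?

Atom tally by fragment:
  benzene ring core → C:6 H:6
  (− 2 ring H displaced by substituents)
  + COOH → C:1 H:1 O:2
  + OC2H5 → C:2 H:5 O:1
Element totals:
  C: 9
  H: 10
  O: 3
Molecular formula: C9H10O3.
  M = 9(12.011) + 10(1.008) + 3(15.999)
    = 108.099 + 10.080 + 47.997 = 166.176

166.18 g/mol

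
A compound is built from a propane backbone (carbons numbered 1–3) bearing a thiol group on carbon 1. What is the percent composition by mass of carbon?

Atom tally by fragment:
  HSCH2 → C:1 H:3 S:1
  CH2 → C:1 H:2
  CH3 → C:1 H:3
Element totals:
  C: 3
  H: 8
  S: 1
Molecular formula: C3H8S.
Molar mass = 76.157 g/mol.
Mass from C: 3 × 12.011 = 36.033 g/mol.
%C = 36.033 / 76.157 × 100 = 47.31%.

47.31%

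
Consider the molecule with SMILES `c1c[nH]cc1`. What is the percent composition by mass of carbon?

Atom tally by fragment:
  pyrrole ring core → C:4 H:5 N:1
Element totals:
  C: 4
  H: 5
  N: 1
Molecular formula: C4H5N.
Molar mass = 67.091 g/mol.
Mass from C: 4 × 12.011 = 48.044 g/mol.
%C = 48.044 / 67.091 × 100 = 71.61%.

71.61%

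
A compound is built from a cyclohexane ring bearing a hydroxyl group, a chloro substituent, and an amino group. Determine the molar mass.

Atom tally by fragment:
  cyclohexane ring core → C:6 H:12
  (− 3 ring H displaced by substituents)
  + OH → O:1 H:1
  + Cl → Cl:1
  + NH2 → N:1 H:2
Element totals:
  C: 6
  H: 12
  Cl: 1
  N: 1
  O: 1
Molecular formula: C6H12ClNO.
  M = 6(12.011) + 12(1.008) + 35.45 + 14.007 + 15.999
    = 72.066 + 12.096 + 35.450 + 14.007 + 15.999 = 149.618

149.62 g/mol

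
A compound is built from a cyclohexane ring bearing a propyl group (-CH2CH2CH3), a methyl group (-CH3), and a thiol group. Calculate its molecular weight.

Atom tally by fragment:
  cyclohexane ring core → C:6 H:12
  (− 3 ring H displaced by substituents)
  + CH2CH2CH3 → C:3 H:7
  + CH3 → C:1 H:3
  + SH → S:1 H:1
Element totals:
  C: 10
  H: 20
  S: 1
Molecular formula: C10H20S.
  M = 10(12.011) + 20(1.008) + 32.06
    = 120.110 + 20.160 + 32.060 = 172.330

172.33 g/mol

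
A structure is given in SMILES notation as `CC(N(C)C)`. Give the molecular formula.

C4H11N

Atom tally by fragment:
  CH3 → C:1 H:3
  CH2N(CH3)2 → C:3 H:8 N:1
Element totals:
  C: 4
  H: 11
  N: 1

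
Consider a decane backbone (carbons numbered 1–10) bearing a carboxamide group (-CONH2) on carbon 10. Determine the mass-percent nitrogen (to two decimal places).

7.56%

Atom tally by fragment:
  CH3 → C:1 H:3
  CH2 → C:1 H:2
  CH2 → C:1 H:2
  CH2 → C:1 H:2
  CH2 → C:1 H:2
  CH2 → C:1 H:2
  CH2 → C:1 H:2
  CH2 → C:1 H:2
  CH2 → C:1 H:2
  CH2CONH2 → C:2 H:4 O:1 N:1
Element totals:
  C: 11
  H: 23
  N: 1
  O: 1
Molecular formula: C11H23NO.
Molar mass = 185.311 g/mol.
Mass from N: 1 × 14.007 = 14.007 g/mol.
%N = 14.007 / 185.311 × 100 = 7.56%.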